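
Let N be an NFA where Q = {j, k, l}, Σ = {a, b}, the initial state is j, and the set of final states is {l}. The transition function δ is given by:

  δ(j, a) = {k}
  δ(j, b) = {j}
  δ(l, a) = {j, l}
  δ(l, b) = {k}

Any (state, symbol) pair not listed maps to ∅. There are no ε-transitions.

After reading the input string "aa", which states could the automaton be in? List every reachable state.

∅

Start in {j}.
Read 'a': j→{k}; now {k}.
Read 'a': k→∅; now ∅.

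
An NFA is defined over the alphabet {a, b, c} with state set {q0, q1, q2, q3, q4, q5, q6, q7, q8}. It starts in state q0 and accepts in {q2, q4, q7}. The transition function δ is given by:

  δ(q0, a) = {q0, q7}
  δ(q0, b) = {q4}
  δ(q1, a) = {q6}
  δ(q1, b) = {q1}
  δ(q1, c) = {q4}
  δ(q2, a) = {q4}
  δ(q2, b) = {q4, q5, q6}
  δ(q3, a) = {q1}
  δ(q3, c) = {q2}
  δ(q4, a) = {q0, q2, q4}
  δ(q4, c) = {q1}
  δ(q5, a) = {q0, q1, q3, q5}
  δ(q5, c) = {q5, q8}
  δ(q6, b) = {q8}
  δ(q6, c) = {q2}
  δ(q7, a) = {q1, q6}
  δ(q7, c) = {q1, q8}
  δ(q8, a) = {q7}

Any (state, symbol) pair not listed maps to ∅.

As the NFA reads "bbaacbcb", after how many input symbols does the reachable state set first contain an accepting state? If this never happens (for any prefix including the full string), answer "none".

1

Start in {q0}.
Read 'b': {q0} → {q4}.
None of the earlier sets intersect F, but {q4} does.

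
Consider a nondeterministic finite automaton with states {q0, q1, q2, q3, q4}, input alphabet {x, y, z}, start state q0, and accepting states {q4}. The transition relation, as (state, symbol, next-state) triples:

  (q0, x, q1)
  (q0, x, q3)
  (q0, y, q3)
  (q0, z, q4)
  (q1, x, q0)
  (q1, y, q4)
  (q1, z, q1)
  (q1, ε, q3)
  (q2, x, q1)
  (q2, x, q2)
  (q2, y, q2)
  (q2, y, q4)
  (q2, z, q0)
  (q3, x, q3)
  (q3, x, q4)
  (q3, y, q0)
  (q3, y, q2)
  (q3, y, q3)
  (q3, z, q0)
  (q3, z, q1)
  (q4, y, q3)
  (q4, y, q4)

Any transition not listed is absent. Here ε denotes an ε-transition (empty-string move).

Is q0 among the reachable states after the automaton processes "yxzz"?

Yes

Start in {q0}.
Read 'y': q0→{q3}; now {q3}.
Read 'x': q3→{q3, q4}; now {q3, q4}.
Read 'z': q3→{q0, q1}, q4→∅; union {q0, q1}; ε-closure = {q0, q1, q3}.
Read 'z': q0→{q4}, q1→{q1}, q3→{q0, q1}; union {q0, q1, q4}; ε-closure = {q0, q1, q3, q4}.
State q0 is in {q0, q1, q3, q4}.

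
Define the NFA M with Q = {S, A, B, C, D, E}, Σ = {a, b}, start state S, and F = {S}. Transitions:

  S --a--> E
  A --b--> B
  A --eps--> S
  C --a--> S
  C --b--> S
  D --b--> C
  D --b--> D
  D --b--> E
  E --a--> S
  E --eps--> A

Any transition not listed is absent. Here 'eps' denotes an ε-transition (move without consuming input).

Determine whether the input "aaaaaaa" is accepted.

Start in {S}.
Read 'a': S→{E}; union {E}; ε-closure = {S, A, E}.
Read 'a': S→{E}, A→∅, E→{S}; union {S, E}; ε-closure = {S, A, E}.
Read 'a': S→{E}, A→∅, E→{S}; union {S, E}; ε-closure = {S, A, E}.
Read 'a': S→{E}, A→∅, E→{S}; union {S, E}; ε-closure = {S, A, E}.
Read 'a': S→{E}, A→∅, E→{S}; union {S, E}; ε-closure = {S, A, E}.
Read 'a': S→{E}, A→∅, E→{S}; union {S, E}; ε-closure = {S, A, E}.
Read 'a': S→{E}, A→∅, E→{S}; union {S, E}; ε-closure = {S, A, E}.
The final set {S, A, E} contains the accepting state S.

Yes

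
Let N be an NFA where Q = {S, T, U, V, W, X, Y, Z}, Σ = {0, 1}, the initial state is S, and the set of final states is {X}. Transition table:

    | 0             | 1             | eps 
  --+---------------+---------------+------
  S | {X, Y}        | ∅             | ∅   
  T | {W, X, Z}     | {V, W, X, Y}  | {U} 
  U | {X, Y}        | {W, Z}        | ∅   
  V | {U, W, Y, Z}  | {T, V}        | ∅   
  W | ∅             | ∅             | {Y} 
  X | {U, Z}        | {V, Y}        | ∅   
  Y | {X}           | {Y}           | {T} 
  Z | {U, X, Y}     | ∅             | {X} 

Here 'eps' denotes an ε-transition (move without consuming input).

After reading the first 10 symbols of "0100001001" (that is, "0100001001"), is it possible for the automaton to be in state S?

Start in {S}.
Read '0': {S} → {T, U, X, Y}.
Read '1': {T, U, X, Y} → {T, U, V, W, X, Y, Z}.
Read '0': {T, U, V, W, X, Y, Z} → {T, U, W, X, Y, Z}.
Read '0': {T, U, W, X, Y, Z} → {T, U, W, X, Y, Z}.
Read '0': {T, U, W, X, Y, Z} → {T, U, W, X, Y, Z}.
Read '0': {T, U, W, X, Y, Z} → {T, U, W, X, Y, Z}.
Read '1': {T, U, W, X, Y, Z} → {T, U, V, W, X, Y, Z}.
Read '0': {T, U, V, W, X, Y, Z} → {T, U, W, X, Y, Z}.
Read '0': {T, U, W, X, Y, Z} → {T, U, W, X, Y, Z}.
Read '1': {T, U, W, X, Y, Z} → {T, U, V, W, X, Y, Z}.
State S is not in {T, U, V, W, X, Y, Z}.

No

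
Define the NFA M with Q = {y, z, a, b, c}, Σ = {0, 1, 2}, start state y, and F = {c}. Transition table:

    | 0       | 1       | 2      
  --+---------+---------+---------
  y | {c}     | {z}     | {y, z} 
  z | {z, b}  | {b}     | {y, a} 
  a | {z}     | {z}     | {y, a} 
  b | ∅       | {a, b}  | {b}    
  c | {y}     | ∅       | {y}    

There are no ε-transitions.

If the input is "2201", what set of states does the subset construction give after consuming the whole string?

Start in {y}.
Read '2': y→{y, z}; now {y, z}.
Read '2': y→{y, z}, z→{y, a}; now {y, z, a}.
Read '0': y→{c}, z→{z, b}, a→{z}; now {z, b, c}.
Read '1': z→{b}, b→{a, b}, c→∅; now {a, b}.

{a, b}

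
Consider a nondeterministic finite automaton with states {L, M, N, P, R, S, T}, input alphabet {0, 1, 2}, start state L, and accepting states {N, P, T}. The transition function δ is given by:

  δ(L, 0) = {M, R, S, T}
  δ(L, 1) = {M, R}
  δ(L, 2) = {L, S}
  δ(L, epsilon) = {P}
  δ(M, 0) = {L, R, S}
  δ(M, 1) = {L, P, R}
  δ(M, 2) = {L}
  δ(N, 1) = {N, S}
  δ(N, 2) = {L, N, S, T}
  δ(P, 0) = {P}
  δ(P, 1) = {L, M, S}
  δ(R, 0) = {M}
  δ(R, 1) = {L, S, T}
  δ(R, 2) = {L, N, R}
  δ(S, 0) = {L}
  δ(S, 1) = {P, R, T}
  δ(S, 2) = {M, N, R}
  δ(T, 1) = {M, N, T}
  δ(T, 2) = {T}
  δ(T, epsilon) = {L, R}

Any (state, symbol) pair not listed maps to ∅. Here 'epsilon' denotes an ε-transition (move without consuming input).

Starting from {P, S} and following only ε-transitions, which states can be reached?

{P, S}

Begin with {P, S}.
No ε-moves leave this set, so the closure equals the set itself.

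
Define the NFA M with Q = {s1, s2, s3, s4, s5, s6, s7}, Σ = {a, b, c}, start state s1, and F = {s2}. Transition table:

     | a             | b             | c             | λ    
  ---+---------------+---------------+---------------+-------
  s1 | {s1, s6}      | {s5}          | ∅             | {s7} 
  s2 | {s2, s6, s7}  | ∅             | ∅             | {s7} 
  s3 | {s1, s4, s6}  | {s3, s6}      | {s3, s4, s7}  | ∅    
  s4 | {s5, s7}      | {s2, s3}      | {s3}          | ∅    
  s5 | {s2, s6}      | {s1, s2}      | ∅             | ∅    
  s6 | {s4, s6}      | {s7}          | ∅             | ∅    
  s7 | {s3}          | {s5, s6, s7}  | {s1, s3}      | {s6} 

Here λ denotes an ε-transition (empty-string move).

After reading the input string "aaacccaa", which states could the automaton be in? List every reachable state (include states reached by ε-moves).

Start: ε-closure({s1}) = {s1, s6, s7}.
Read 'a': s1→{s1, s6}, s6→{s4, s6}, s7→{s3}; union {s1, s3, s4, s6}; ε-closure = {s1, s3, s4, s6, s7}.
Read 'a': s1→{s1, s6}, s3→{s1, s4, s6}, s4→{s5, s7}, s6→{s4, s6}, s7→{s3}; now {s1, s3, s4, s5, s6, s7}.
Read 'a': s1→{s1, s6}, s3→{s1, s4, s6}, s4→{s5, s7}, s5→{s2, s6}, s6→{s4, s6}, s7→{s3}; now {s1, s2, s3, s4, s5, s6, s7}.
Read 'c': s1→∅, s2→∅, s3→{s3, s4, s7}, s4→{s3}, s5→∅, s6→∅, s7→{s1, s3}; union {s1, s3, s4, s7}; ε-closure = {s1, s3, s4, s6, s7}.
Read 'c': s1→∅, s3→{s3, s4, s7}, s4→{s3}, s6→∅, s7→{s1, s3}; union {s1, s3, s4, s7}; ε-closure = {s1, s3, s4, s6, s7}.
Read 'c': s1→∅, s3→{s3, s4, s7}, s4→{s3}, s6→∅, s7→{s1, s3}; union {s1, s3, s4, s7}; ε-closure = {s1, s3, s4, s6, s7}.
Read 'a': s1→{s1, s6}, s3→{s1, s4, s6}, s4→{s5, s7}, s6→{s4, s6}, s7→{s3}; now {s1, s3, s4, s5, s6, s7}.
Read 'a': s1→{s1, s6}, s3→{s1, s4, s6}, s4→{s5, s7}, s5→{s2, s6}, s6→{s4, s6}, s7→{s3}; now {s1, s2, s3, s4, s5, s6, s7}.

{s1, s2, s3, s4, s5, s6, s7}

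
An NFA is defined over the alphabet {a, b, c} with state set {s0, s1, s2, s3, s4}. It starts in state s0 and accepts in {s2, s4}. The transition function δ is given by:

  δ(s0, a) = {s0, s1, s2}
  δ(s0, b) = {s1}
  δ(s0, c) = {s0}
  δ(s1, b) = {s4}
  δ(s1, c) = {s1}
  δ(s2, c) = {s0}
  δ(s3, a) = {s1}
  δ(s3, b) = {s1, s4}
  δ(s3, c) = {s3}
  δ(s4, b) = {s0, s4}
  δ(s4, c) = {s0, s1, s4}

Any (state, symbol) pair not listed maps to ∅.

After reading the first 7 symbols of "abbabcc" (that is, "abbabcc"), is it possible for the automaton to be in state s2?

No

Start in {s0}.
Read 'a': s0→{s0, s1, s2}; now {s0, s1, s2}.
Read 'b': s0→{s1}, s1→{s4}, s2→∅; now {s1, s4}.
Read 'b': s1→{s4}, s4→{s0, s4}; now {s0, s4}.
Read 'a': s0→{s0, s1, s2}, s4→∅; now {s0, s1, s2}.
Read 'b': s0→{s1}, s1→{s4}, s2→∅; now {s1, s4}.
Read 'c': s1→{s1}, s4→{s0, s1, s4}; now {s0, s1, s4}.
Read 'c': s0→{s0}, s1→{s1}, s4→{s0, s1, s4}; now {s0, s1, s4}.
State s2 is not in {s0, s1, s4}.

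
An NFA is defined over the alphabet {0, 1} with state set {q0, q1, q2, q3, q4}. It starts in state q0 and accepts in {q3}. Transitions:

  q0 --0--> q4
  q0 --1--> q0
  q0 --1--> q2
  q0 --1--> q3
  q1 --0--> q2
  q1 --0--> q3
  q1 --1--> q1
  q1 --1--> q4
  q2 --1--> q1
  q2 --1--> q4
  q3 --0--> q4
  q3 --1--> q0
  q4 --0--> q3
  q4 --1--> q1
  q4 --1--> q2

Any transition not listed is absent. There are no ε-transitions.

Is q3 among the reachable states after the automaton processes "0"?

Start in {q0}.
Read '0': {q0} → {q4}.
State q3 is not in {q4}.

No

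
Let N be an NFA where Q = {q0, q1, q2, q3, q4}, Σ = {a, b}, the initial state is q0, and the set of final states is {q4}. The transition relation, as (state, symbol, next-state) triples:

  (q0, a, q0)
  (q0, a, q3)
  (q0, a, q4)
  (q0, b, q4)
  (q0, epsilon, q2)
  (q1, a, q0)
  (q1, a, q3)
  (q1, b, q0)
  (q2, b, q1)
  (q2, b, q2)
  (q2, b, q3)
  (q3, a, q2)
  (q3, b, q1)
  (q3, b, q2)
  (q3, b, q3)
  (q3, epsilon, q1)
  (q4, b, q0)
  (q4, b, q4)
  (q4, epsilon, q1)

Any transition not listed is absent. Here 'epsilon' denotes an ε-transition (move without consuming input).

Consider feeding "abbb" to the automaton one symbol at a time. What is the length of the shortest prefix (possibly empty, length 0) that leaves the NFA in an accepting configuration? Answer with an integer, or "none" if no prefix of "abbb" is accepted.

Start: ε-closure({q0}) = {q0, q2}.
Read 'a': q0→{q0, q3, q4}, q2→∅; union {q0, q3, q4}; ε-closure = {q0, q1, q2, q3, q4}.
None of the earlier sets intersect F, but {q0, q1, q2, q3, q4} does.

1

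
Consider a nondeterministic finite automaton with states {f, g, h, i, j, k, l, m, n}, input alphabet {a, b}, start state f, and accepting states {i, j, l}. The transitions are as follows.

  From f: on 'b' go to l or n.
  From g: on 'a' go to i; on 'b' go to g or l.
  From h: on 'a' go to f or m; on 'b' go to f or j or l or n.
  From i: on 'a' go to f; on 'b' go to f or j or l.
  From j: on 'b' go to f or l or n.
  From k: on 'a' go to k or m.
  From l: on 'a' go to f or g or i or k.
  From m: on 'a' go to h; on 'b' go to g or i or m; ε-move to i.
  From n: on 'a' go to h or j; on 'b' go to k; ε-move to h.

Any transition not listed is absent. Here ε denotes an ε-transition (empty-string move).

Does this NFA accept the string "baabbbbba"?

Yes

Start in {f}.
Read 'b': {f} → {h, l, n}.
Read 'a': {h, l, n} → {f, g, h, i, j, k, m}.
Read 'a': {f, g, h, i, j, k, m} → {f, h, i, k, m}.
Read 'b': {f, h, i, k, m} → {f, g, h, i, j, l, m, n}.
Read 'b': {f, g, h, i, j, l, m, n} → {f, g, h, i, j, k, l, m, n}.
Read 'b': {f, g, h, i, j, k, l, m, n} → {f, g, h, i, j, k, l, m, n}.
Read 'b': {f, g, h, i, j, k, l, m, n} → {f, g, h, i, j, k, l, m, n}.
Read 'b': {f, g, h, i, j, k, l, m, n} → {f, g, h, i, j, k, l, m, n}.
Read 'a': {f, g, h, i, j, k, l, m, n} → {f, g, h, i, j, k, m}.
The final set {f, g, h, i, j, k, m} contains the accepting states i, j.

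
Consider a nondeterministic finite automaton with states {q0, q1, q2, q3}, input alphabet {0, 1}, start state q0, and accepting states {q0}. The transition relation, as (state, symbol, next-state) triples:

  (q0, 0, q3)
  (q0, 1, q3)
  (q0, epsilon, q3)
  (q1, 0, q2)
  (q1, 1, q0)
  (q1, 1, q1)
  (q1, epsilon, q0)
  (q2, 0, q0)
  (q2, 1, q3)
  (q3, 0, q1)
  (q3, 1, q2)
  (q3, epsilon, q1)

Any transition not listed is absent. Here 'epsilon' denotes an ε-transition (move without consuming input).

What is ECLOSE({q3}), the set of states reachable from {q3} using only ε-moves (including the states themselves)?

Begin with {q3}.
ε-move q3 → q1; add q1.
ε-move q1 → q0; add q0.

{q0, q1, q3}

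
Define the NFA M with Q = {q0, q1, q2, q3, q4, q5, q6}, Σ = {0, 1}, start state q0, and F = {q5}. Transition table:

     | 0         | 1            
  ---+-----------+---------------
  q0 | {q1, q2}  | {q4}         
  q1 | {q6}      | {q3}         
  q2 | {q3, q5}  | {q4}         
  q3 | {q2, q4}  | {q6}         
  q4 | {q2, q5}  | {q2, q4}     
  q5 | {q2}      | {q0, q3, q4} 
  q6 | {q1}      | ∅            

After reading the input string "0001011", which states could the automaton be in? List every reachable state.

{q2, q4, q6}

Start in {q0}.
Read '0': {q0} → {q1, q2}.
Read '0': {q1, q2} → {q3, q5, q6}.
Read '0': {q3, q5, q6} → {q1, q2, q4}.
Read '1': {q1, q2, q4} → {q2, q3, q4}.
Read '0': {q2, q3, q4} → {q2, q3, q4, q5}.
Read '1': {q2, q3, q4, q5} → {q0, q2, q3, q4, q6}.
Read '1': {q0, q2, q3, q4, q6} → {q2, q4, q6}.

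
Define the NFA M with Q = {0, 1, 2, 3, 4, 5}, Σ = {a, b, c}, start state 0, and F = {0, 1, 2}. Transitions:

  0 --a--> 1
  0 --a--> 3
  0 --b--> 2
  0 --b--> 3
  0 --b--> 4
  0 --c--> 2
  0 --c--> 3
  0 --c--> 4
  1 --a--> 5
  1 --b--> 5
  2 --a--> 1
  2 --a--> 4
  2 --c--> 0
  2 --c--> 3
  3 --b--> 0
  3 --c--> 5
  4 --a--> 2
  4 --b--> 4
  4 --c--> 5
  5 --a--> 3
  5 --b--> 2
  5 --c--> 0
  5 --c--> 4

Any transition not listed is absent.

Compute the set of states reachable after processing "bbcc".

Start in {0}.
Read 'b': 0→{2, 3, 4}; now {2, 3, 4}.
Read 'b': 2→∅, 3→{0}, 4→{4}; now {0, 4}.
Read 'c': 0→{2, 3, 4}, 4→{5}; now {2, 3, 4, 5}.
Read 'c': 2→{0, 3}, 3→{5}, 4→{5}, 5→{0, 4}; now {0, 3, 4, 5}.

{0, 3, 4, 5}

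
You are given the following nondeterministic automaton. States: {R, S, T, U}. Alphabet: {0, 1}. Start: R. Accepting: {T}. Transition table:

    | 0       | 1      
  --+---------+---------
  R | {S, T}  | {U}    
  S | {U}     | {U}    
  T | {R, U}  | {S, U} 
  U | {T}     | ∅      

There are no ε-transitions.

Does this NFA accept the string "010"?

Yes

Start in {R}.
Read '0': R→{S, T}; now {S, T}.
Read '1': S→{U}, T→{S, U}; now {S, U}.
Read '0': S→{U}, U→{T}; now {T, U}.
The final set {T, U} contains the accepting state T.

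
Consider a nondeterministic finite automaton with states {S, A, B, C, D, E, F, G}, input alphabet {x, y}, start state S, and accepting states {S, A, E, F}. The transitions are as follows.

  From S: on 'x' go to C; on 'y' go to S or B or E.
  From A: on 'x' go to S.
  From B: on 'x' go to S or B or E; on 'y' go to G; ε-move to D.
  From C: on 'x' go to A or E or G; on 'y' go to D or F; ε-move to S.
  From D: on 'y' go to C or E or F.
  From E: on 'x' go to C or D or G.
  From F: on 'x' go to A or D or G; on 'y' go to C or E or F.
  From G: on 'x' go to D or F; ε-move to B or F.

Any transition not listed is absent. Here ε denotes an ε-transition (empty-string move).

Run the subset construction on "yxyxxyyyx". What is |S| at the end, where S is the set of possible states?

Start in {S}.
Read 'y': S→{S, B, E}; union {S, B, E}; ε-closure = {S, B, D, E}.
Read 'x': S→{C}, B→{S, B, E}, D→∅, E→{C, D, G}; union {S, B, C, D, E, G}; ε-closure = {S, B, C, D, E, F, G}.
Read 'y': S→{S, B, E}, B→{G}, C→{D, F}, D→{C, E, F}, E→∅, F→{C, E, F}, G→∅; now {S, B, C, D, E, F, G}.
Read 'x': S→{C}, B→{S, B, E}, C→{A, E, G}, D→∅, E→{C, D, G}, F→{A, D, G}, G→{D, F}; now {S, A, B, C, D, E, F, G}.
Read 'x': S→{C}, A→{S}, B→{S, B, E}, C→{A, E, G}, D→∅, E→{C, D, G}, F→{A, D, G}, G→{D, F}; now {S, A, B, C, D, E, F, G}.
Read 'y': S→{S, B, E}, A→∅, B→{G}, C→{D, F}, D→{C, E, F}, E→∅, F→{C, E, F}, G→∅; now {S, B, C, D, E, F, G}.
Read 'y': S→{S, B, E}, B→{G}, C→{D, F}, D→{C, E, F}, E→∅, F→{C, E, F}, G→∅; now {S, B, C, D, E, F, G}.
Read 'y': S→{S, B, E}, B→{G}, C→{D, F}, D→{C, E, F}, E→∅, F→{C, E, F}, G→∅; now {S, B, C, D, E, F, G}.
Read 'x': S→{C}, B→{S, B, E}, C→{A, E, G}, D→∅, E→{C, D, G}, F→{A, D, G}, G→{D, F}; now {S, A, B, C, D, E, F, G}.
That set has 8 states.

8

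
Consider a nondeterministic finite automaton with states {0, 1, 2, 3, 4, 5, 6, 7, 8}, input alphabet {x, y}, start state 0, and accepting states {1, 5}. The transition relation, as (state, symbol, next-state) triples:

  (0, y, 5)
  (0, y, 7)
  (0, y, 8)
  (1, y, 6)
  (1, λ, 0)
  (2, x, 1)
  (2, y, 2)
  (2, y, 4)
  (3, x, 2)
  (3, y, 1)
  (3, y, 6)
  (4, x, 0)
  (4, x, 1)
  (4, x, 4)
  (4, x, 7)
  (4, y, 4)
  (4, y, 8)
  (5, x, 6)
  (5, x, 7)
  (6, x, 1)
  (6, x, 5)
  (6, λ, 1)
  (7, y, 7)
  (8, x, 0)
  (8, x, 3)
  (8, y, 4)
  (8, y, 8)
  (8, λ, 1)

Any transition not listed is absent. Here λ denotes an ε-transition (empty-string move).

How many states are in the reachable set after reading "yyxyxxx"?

Start in {0}.
Read 'y': 0→{5, 7, 8}; union {5, 7, 8}; ε-closure = {0, 1, 5, 7, 8}.
Read 'y': 0→{5, 7, 8}, 1→{6}, 5→∅, 7→{7}, 8→{4, 8}; union {4, 5, 6, 7, 8}; ε-closure = {0, 1, 4, 5, 6, 7, 8}.
Read 'x': 0→∅, 1→∅, 4→{0, 1, 4, 7}, 5→{6, 7}, 6→{1, 5}, 7→∅, 8→{0, 3}; now {0, 1, 3, 4, 5, 6, 7}.
Read 'y': 0→{5, 7, 8}, 1→{6}, 3→{1, 6}, 4→{4, 8}, 5→∅, 6→∅, 7→{7}; union {1, 4, 5, 6, 7, 8}; ε-closure = {0, 1, 4, 5, 6, 7, 8}.
Read 'x': 0→∅, 1→∅, 4→{0, 1, 4, 7}, 5→{6, 7}, 6→{1, 5}, 7→∅, 8→{0, 3}; now {0, 1, 3, 4, 5, 6, 7}.
Read 'x': 0→∅, 1→∅, 3→{2}, 4→{0, 1, 4, 7}, 5→{6, 7}, 6→{1, 5}, 7→∅; now {0, 1, 2, 4, 5, 6, 7}.
Read 'x': 0→∅, 1→∅, 2→{1}, 4→{0, 1, 4, 7}, 5→{6, 7}, 6→{1, 5}, 7→∅; now {0, 1, 4, 5, 6, 7}.
That set has 6 states.

6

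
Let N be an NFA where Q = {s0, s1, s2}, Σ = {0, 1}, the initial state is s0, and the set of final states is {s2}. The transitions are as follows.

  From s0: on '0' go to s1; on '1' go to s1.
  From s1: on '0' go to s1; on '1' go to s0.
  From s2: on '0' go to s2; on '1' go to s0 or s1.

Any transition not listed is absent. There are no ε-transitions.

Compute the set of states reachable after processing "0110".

{s1}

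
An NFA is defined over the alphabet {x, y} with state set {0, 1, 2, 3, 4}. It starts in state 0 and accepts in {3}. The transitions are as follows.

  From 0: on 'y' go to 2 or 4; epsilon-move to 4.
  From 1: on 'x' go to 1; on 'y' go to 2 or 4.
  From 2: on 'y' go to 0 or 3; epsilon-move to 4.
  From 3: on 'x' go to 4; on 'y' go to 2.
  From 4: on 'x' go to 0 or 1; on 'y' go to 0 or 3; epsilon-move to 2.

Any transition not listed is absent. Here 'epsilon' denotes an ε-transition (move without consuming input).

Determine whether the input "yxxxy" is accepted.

Yes

Start: ε-closure({0}) = {0, 2, 4}.
Read 'y': 0→{2, 4}, 2→{0, 3}, 4→{0, 3}; now {0, 2, 3, 4}.
Read 'x': 0→∅, 2→∅, 3→{4}, 4→{0, 1}; union {0, 1, 4}; ε-closure = {0, 1, 2, 4}.
Read 'x': 0→∅, 1→{1}, 2→∅, 4→{0, 1}; union {0, 1}; ε-closure = {0, 1, 2, 4}.
Read 'x': 0→∅, 1→{1}, 2→∅, 4→{0, 1}; union {0, 1}; ε-closure = {0, 1, 2, 4}.
Read 'y': 0→{2, 4}, 1→{2, 4}, 2→{0, 3}, 4→{0, 3}; now {0, 2, 3, 4}.
The final set {0, 2, 3, 4} contains the accepting state 3.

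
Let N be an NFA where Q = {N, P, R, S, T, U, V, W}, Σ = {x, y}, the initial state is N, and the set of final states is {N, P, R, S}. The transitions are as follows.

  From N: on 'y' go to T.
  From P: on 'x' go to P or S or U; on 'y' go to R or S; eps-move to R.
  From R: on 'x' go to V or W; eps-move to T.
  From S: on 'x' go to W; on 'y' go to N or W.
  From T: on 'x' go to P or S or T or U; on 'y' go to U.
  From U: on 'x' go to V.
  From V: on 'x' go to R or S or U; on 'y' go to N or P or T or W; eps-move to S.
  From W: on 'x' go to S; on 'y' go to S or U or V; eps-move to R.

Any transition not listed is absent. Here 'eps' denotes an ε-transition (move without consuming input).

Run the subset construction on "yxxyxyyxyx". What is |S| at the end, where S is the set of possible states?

Start in {N}.
Read 'y': N→{T}; now {T}.
Read 'x': T→{P, S, T, U}; union {P, S, T, U}; ε-closure = {P, R, S, T, U}.
Read 'x': P→{P, S, U}, R→{V, W}, S→{W}, T→{P, S, T, U}, U→{V}; union {P, S, T, U, V, W}; ε-closure = {P, R, S, T, U, V, W}.
Read 'y': P→{R, S}, R→∅, S→{N, W}, T→{U}, U→∅, V→{N, P, T, W}, W→{S, U, V}; now {N, P, R, S, T, U, V, W}.
Read 'x': N→∅, P→{P, S, U}, R→{V, W}, S→{W}, T→{P, S, T, U}, U→{V}, V→{R, S, U}, W→{S}; now {P, R, S, T, U, V, W}.
Read 'y': P→{R, S}, R→∅, S→{N, W}, T→{U}, U→∅, V→{N, P, T, W}, W→{S, U, V}; now {N, P, R, S, T, U, V, W}.
Read 'y': N→{T}, P→{R, S}, R→∅, S→{N, W}, T→{U}, U→∅, V→{N, P, T, W}, W→{S, U, V}; now {N, P, R, S, T, U, V, W}.
Read 'x': N→∅, P→{P, S, U}, R→{V, W}, S→{W}, T→{P, S, T, U}, U→{V}, V→{R, S, U}, W→{S}; now {P, R, S, T, U, V, W}.
Read 'y': P→{R, S}, R→∅, S→{N, W}, T→{U}, U→∅, V→{N, P, T, W}, W→{S, U, V}; now {N, P, R, S, T, U, V, W}.
Read 'x': N→∅, P→{P, S, U}, R→{V, W}, S→{W}, T→{P, S, T, U}, U→{V}, V→{R, S, U}, W→{S}; now {P, R, S, T, U, V, W}.
That set has 7 states.

7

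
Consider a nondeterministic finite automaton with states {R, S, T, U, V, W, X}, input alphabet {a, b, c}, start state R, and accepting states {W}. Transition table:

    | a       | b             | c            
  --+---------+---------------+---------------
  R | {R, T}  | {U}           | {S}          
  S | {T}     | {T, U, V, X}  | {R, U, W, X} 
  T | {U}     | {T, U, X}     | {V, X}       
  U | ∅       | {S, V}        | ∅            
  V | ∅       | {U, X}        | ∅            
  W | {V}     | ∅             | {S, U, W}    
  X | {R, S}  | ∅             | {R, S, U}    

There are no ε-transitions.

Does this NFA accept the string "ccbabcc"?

Start in {R}.
Read 'c': R→{S}; now {S}.
Read 'c': S→{R, U, W, X}; now {R, U, W, X}.
Read 'b': R→{U}, U→{S, V}, W→∅, X→∅; now {S, U, V}.
Read 'a': S→{T}, U→∅, V→∅; now {T}.
Read 'b': T→{T, U, X}; now {T, U, X}.
Read 'c': T→{V, X}, U→∅, X→{R, S, U}; now {R, S, U, V, X}.
Read 'c': R→{S}, S→{R, U, W, X}, U→∅, V→∅, X→{R, S, U}; now {R, S, U, W, X}.
The final set {R, S, U, W, X} contains the accepting state W.

Yes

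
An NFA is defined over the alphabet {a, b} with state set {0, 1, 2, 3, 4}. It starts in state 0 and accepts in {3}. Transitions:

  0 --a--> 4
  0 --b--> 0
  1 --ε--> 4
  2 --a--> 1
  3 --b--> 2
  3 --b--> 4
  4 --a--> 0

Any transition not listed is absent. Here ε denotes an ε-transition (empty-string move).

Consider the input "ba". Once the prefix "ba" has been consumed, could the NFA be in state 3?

Start in {0}.
Read 'b': {0} → {0}.
Read 'a': {0} → {4}.
State 3 is not in {4}.

No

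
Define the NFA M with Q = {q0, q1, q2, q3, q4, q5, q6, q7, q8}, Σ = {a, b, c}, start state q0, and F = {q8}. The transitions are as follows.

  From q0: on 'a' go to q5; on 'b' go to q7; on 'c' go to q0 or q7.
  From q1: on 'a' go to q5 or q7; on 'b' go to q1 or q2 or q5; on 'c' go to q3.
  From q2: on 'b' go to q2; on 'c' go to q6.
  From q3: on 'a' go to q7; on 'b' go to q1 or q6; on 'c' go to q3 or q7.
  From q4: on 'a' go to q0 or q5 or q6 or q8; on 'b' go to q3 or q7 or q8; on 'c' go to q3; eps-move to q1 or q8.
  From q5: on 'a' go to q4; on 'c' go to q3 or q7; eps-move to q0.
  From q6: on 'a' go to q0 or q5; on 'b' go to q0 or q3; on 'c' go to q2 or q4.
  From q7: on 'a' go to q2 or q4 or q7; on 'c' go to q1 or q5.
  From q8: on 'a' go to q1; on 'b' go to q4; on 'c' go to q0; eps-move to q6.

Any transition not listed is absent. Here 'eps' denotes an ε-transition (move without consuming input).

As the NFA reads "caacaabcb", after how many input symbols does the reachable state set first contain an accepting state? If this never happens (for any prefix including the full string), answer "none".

Start in {q0}.
Read 'c': {q0} → {q0, q7}.
Read 'a': {q0, q7} → {q0, q1, q2, q4, q5, q6, q7, q8}.
None of the earlier sets intersect F, but {q0, q1, q2, q4, q5, q6, q7, q8} does.

2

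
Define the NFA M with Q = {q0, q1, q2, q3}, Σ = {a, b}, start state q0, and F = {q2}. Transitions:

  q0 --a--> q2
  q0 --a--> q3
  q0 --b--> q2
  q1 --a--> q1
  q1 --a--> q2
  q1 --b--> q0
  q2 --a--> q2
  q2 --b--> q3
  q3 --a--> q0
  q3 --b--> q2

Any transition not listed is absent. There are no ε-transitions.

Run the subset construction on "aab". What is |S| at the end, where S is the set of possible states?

2

Start in {q0}.
Read 'a': {q0} → {q2, q3}.
Read 'a': {q2, q3} → {q0, q2}.
Read 'b': {q0, q2} → {q2, q3}.
That set has 2 states.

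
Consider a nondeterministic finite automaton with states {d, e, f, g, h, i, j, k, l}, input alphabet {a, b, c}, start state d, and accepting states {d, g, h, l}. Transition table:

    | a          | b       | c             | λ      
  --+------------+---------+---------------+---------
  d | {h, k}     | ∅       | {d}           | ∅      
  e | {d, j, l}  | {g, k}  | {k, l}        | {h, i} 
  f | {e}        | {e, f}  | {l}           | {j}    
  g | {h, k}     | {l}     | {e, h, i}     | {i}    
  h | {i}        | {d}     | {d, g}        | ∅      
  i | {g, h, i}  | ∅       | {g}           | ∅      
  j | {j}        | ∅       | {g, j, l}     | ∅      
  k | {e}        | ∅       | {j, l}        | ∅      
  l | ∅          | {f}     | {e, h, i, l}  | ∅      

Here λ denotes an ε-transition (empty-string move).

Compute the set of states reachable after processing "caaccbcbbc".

{d, e, g, h, i, j, k, l}

Start in {d}.
Read 'c': d→{d}; now {d}.
Read 'a': d→{h, k}; now {h, k}.
Read 'a': h→{i}, k→{e}; union {e, i}; ε-closure = {e, h, i}.
Read 'c': e→{k, l}, h→{d, g}, i→{g}; union {d, g, k, l}; ε-closure = {d, g, i, k, l}.
Read 'c': d→{d}, g→{e, h, i}, i→{g}, k→{j, l}, l→{e, h, i, l}; now {d, e, g, h, i, j, l}.
Read 'b': d→∅, e→{g, k}, g→{l}, h→{d}, i→∅, j→∅, l→{f}; union {d, f, g, k, l}; ε-closure = {d, f, g, i, j, k, l}.
Read 'c': d→{d}, f→{l}, g→{e, h, i}, i→{g}, j→{g, j, l}, k→{j, l}, l→{e, h, i, l}; now {d, e, g, h, i, j, l}.
Read 'b': d→∅, e→{g, k}, g→{l}, h→{d}, i→∅, j→∅, l→{f}; union {d, f, g, k, l}; ε-closure = {d, f, g, i, j, k, l}.
Read 'b': d→∅, f→{e, f}, g→{l}, i→∅, j→∅, k→∅, l→{f}; union {e, f, l}; ε-closure = {e, f, h, i, j, l}.
Read 'c': e→{k, l}, f→{l}, h→{d, g}, i→{g}, j→{g, j, l}, l→{e, h, i, l}; now {d, e, g, h, i, j, k, l}.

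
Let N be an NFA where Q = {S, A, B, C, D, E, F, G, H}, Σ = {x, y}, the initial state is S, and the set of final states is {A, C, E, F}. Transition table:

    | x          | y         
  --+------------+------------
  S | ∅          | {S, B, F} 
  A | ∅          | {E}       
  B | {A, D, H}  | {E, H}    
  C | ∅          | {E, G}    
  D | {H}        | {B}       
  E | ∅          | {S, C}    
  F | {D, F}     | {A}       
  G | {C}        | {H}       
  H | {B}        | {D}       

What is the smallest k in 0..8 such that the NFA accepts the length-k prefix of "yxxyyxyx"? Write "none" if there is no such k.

Start in {S}.
Read 'y': S→{S, B, F}; now {S, B, F}.
None of the earlier sets intersect F, but {S, B, F} does.

1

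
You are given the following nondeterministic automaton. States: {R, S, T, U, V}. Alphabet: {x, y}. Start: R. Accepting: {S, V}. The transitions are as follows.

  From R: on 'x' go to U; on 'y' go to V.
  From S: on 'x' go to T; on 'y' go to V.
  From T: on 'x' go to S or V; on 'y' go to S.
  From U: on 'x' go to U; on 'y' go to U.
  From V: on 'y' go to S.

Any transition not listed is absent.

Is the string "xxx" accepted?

Start in {R}.
Read 'x': R→{U}; now {U}.
Read 'x': U→{U}; now {U}.
Read 'x': U→{U}; now {U}.
The final set {U} contains no accepting state.

No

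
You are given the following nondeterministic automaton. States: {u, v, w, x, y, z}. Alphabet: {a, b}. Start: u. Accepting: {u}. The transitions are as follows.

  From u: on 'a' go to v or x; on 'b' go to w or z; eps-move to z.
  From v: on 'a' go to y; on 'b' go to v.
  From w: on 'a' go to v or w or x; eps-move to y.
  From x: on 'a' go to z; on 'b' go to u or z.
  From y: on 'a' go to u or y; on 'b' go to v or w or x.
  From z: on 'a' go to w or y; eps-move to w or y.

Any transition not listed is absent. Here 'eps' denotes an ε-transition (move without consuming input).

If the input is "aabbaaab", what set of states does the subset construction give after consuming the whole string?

{u, v, w, x, y, z}

Start: ε-closure({u}) = {u, w, y, z}.
Read 'a': u→{v, x}, w→{v, w, x}, y→{u, y}, z→{w, y}; union {u, v, w, x, y}; ε-closure = {u, v, w, x, y, z}.
Read 'a': u→{v, x}, v→{y}, w→{v, w, x}, x→{z}, y→{u, y}, z→{w, y}; now {u, v, w, x, y, z}.
Read 'b': u→{w, z}, v→{v}, w→∅, x→{u, z}, y→{v, w, x}, z→∅; union {u, v, w, x, z}; ε-closure = {u, v, w, x, y, z}.
Read 'b': u→{w, z}, v→{v}, w→∅, x→{u, z}, y→{v, w, x}, z→∅; union {u, v, w, x, z}; ε-closure = {u, v, w, x, y, z}.
Read 'a': u→{v, x}, v→{y}, w→{v, w, x}, x→{z}, y→{u, y}, z→{w, y}; now {u, v, w, x, y, z}.
Read 'a': u→{v, x}, v→{y}, w→{v, w, x}, x→{z}, y→{u, y}, z→{w, y}; now {u, v, w, x, y, z}.
Read 'a': u→{v, x}, v→{y}, w→{v, w, x}, x→{z}, y→{u, y}, z→{w, y}; now {u, v, w, x, y, z}.
Read 'b': u→{w, z}, v→{v}, w→∅, x→{u, z}, y→{v, w, x}, z→∅; union {u, v, w, x, z}; ε-closure = {u, v, w, x, y, z}.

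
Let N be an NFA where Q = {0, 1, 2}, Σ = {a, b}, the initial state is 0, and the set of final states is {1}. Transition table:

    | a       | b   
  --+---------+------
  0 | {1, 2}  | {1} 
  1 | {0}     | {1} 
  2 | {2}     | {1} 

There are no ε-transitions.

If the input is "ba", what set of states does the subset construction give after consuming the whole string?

{0}

Start in {0}.
Read 'b': 0→{1}; now {1}.
Read 'a': 1→{0}; now {0}.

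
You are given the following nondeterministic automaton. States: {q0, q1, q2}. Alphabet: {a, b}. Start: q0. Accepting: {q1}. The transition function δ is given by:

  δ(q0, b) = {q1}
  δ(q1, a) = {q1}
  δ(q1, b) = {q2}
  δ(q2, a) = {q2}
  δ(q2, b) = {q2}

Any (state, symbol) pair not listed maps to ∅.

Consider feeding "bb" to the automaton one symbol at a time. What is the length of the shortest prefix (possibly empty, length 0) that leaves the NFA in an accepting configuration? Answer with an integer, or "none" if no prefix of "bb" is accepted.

1

Start in {q0}.
Read 'b': q0→{q1}; now {q1}.
None of the earlier sets intersect F, but {q1} does.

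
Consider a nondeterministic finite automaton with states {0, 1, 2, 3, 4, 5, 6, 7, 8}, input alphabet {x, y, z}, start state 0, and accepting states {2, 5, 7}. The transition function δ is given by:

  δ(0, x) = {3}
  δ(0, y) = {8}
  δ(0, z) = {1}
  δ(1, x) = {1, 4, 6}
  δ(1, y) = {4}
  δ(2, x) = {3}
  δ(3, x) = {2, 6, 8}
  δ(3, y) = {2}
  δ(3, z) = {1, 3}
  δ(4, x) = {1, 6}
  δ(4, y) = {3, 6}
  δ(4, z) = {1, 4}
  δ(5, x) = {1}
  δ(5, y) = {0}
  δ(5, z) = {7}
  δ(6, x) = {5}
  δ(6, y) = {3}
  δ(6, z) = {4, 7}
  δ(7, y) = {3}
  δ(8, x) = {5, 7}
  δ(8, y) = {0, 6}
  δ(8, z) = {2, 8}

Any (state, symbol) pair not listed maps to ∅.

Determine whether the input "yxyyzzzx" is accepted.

Start in {0}.
Read 'y': 0→{8}; now {8}.
Read 'x': 8→{5, 7}; now {5, 7}.
Read 'y': 5→{0}, 7→{3}; now {0, 3}.
Read 'y': 0→{8}, 3→{2}; now {2, 8}.
Read 'z': 2→∅, 8→{2, 8}; now {2, 8}.
Read 'z': 2→∅, 8→{2, 8}; now {2, 8}.
Read 'z': 2→∅, 8→{2, 8}; now {2, 8}.
Read 'x': 2→{3}, 8→{5, 7}; now {3, 5, 7}.
The final set {3, 5, 7} contains the accepting states 5, 7.

Yes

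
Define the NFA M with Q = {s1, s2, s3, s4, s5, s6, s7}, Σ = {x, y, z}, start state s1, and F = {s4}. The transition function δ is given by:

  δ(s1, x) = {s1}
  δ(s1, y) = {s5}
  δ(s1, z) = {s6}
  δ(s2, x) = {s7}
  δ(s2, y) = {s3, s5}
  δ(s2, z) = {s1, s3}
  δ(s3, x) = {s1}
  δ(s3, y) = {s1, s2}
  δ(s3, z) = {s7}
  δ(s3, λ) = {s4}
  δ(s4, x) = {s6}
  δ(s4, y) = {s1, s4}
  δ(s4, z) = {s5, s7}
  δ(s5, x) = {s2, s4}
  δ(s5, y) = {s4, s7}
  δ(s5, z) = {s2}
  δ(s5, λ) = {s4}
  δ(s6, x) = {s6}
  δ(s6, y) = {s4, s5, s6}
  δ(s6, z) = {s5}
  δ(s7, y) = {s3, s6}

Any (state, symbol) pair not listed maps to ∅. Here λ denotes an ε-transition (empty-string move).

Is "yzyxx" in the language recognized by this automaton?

Start in {s1}.
Read 'y': s1→{s5}; union {s5}; ε-closure = {s4, s5}.
Read 'z': s4→{s5, s7}, s5→{s2}; union {s2, s5, s7}; ε-closure = {s2, s4, s5, s7}.
Read 'y': s2→{s3, s5}, s4→{s1, s4}, s5→{s4, s7}, s7→{s3, s6}; now {s1, s3, s4, s5, s6, s7}.
Read 'x': s1→{s1}, s3→{s1}, s4→{s6}, s5→{s2, s4}, s6→{s6}, s7→∅; now {s1, s2, s4, s6}.
Read 'x': s1→{s1}, s2→{s7}, s4→{s6}, s6→{s6}; now {s1, s6, s7}.
The final set {s1, s6, s7} contains no accepting state.

No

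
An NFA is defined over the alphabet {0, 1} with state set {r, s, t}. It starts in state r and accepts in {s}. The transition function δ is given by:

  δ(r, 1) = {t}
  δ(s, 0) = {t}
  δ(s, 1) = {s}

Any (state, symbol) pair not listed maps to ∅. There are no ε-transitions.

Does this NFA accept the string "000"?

No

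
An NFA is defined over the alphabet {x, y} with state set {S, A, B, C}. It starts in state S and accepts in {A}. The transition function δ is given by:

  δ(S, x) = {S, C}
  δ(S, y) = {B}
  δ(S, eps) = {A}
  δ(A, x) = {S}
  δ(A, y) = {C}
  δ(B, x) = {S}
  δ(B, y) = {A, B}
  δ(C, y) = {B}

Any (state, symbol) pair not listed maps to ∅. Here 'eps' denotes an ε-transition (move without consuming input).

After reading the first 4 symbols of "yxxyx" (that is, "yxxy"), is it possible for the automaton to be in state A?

Start: ε-closure({S}) = {S, A}.
Read 'y': {S, A} → {B, C}.
Read 'x': {B, C} → {S, A}.
Read 'x': {S, A} → {S, A, C}.
Read 'y': {S, A, C} → {B, C}.
State A is not in {B, C}.

No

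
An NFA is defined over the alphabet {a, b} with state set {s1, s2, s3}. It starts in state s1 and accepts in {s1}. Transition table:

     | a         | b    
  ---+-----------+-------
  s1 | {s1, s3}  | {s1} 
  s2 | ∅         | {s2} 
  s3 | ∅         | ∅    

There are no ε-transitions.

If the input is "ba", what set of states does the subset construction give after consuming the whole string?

{s1, s3}

Start in {s1}.
Read 'b': {s1} → {s1}.
Read 'a': {s1} → {s1, s3}.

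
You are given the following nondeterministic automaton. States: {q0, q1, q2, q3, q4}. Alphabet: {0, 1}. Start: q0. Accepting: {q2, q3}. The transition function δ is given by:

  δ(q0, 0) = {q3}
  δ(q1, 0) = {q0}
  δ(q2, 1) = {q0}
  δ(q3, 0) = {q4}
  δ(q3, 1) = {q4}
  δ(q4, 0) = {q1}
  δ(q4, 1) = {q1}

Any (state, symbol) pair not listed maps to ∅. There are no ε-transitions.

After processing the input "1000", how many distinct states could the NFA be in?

0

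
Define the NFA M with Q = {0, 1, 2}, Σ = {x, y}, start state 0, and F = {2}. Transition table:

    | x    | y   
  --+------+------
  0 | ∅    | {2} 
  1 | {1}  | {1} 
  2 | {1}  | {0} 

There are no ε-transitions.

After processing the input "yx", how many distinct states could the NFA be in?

1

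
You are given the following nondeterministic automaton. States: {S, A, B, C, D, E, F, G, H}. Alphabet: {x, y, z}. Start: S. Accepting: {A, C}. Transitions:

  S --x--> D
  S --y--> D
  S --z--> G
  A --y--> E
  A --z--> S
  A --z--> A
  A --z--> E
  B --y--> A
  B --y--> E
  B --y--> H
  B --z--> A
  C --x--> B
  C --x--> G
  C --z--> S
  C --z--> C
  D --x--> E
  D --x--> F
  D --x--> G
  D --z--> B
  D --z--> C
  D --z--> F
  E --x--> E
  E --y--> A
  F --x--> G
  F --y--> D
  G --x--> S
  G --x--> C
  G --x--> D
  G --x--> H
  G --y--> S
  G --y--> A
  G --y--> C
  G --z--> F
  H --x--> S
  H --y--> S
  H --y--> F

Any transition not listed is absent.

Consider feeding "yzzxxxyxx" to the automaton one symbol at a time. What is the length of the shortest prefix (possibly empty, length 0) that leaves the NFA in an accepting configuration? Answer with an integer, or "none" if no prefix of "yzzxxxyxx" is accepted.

2

Start in {S}.
Read 'y': {S} → {D}.
Read 'z': {D} → {B, C, F}.
None of the earlier sets intersect F, but {B, C, F} does.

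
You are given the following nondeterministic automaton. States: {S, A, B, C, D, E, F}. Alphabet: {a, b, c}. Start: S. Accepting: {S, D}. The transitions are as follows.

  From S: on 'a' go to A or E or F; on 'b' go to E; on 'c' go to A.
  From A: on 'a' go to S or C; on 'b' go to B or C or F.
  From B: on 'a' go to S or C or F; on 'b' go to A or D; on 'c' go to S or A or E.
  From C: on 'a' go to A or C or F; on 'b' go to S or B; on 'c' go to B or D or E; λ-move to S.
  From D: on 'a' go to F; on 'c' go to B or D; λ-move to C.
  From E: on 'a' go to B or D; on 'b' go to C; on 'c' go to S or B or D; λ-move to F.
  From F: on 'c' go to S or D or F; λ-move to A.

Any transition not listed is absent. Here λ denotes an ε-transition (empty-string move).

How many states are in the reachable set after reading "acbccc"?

7

Start in {S}.
Read 'a': {S} → {A, E, F}.
Read 'c': {A, E, F} → {S, A, B, C, D, F}.
Read 'b': {S, A, B, C, D, F} → {S, A, B, C, D, E, F}.
Read 'c': {S, A, B, C, D, E, F} → {S, A, B, C, D, E, F}.
Read 'c': {S, A, B, C, D, E, F} → {S, A, B, C, D, E, F}.
Read 'c': {S, A, B, C, D, E, F} → {S, A, B, C, D, E, F}.
That set has 7 states.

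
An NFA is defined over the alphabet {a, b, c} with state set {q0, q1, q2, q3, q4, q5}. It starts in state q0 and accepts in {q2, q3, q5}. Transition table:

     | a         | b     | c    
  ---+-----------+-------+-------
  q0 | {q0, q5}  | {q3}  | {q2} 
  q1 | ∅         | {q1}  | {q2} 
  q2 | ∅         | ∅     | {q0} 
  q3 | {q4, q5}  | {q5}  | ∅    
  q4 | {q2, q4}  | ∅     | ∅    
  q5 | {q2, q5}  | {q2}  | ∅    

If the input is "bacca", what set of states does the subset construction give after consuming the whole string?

Start in {q0}.
Read 'b': {q0} → {q3}.
Read 'a': {q3} → {q4, q5}.
Read 'c': {q4, q5} → ∅.
The set is empty and remains empty for the remaining 2 symbols.

∅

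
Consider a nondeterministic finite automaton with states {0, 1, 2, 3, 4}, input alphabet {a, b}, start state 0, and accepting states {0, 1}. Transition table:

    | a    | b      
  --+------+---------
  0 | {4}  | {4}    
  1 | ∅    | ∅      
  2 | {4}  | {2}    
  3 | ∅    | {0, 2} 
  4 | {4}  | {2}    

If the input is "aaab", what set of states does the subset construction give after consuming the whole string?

Start in {0}.
Read 'a': 0→{4}; now {4}.
Read 'a': 4→{4}; now {4}.
Read 'a': 4→{4}; now {4}.
Read 'b': 4→{2}; now {2}.

{2}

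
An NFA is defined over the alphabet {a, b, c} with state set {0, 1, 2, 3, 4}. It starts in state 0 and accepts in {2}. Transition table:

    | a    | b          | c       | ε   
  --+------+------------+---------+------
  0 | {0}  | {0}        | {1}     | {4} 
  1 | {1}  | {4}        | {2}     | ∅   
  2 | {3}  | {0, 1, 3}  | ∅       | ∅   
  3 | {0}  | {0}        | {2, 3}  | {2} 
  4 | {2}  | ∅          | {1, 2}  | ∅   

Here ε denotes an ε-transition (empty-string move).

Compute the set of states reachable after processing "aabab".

Start: ε-closure({0}) = {0, 4}.
Read 'a': 0→{0}, 4→{2}; union {0, 2}; ε-closure = {0, 2, 4}.
Read 'a': 0→{0}, 2→{3}, 4→{2}; union {0, 2, 3}; ε-closure = {0, 2, 3, 4}.
Read 'b': 0→{0}, 2→{0, 1, 3}, 3→{0}, 4→∅; union {0, 1, 3}; ε-closure = {0, 1, 2, 3, 4}.
Read 'a': 0→{0}, 1→{1}, 2→{3}, 3→{0}, 4→{2}; union {0, 1, 2, 3}; ε-closure = {0, 1, 2, 3, 4}.
Read 'b': 0→{0}, 1→{4}, 2→{0, 1, 3}, 3→{0}, 4→∅; union {0, 1, 3, 4}; ε-closure = {0, 1, 2, 3, 4}.

{0, 1, 2, 3, 4}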